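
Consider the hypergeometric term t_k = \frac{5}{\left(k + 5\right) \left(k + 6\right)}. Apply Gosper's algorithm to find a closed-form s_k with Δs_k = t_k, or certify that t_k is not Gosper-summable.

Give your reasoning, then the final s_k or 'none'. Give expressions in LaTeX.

s_k = \frac{k}{k + 5}

t_(k+1)/t_k = (k + 5)/(k + 7).
Gosper form: A/B · C(k+1)/C(k) with A=k + 5, B=k + 7, C=1.
Solve (k + 5)·f(k+1) − (k + 6)·f(k) = 1.
From deg A=1, deg B=1, deg C=0: d=1.
A polynomial solution: f(k) = k/5.
Then R = B(k−1)f/C = k*(k + 6)/5, so s_k = R(k)·t_k = k/(k + 5).
Check: Δs_k = 5/(k**2 + 11*k + 30). ✓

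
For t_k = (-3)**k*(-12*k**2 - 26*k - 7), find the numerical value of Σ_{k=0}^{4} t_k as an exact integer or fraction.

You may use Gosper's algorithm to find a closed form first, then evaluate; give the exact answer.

r(k) = 3*(-12*k**2 - 50*k - 45)/(12*k**2 + 26*k + 7) after simplifying.
So A=-3 and B=1, with C=k**2 + 13*k/6 + 7/12.
Need (-3)·f(k+1) − (1)·f(k) = k**2 + 13*k/6 + 7/12.
From deg A=0, deg B=0, deg C=2: d=2.
Solving with deg f ≤ 2: f(k) = -(3*k**2 + 2*k - 2)/12.
Then R = B(k−1)f/C = -(3*k**2 + 2*k - 2)/(12*k**2 + 26*k + 7), so s_k = R(k)·t_k = (-3)**k*(3*k**2 + 2*k - 2).
s_(k+1) − s_k = (-3)**k*(-12*k**2 - 26*k - 7) = t_k.
Sum = s_(5) − s_(0); s_(5) = -20169, s_(0) = -2 ⇒ -20167.

Σ = -20167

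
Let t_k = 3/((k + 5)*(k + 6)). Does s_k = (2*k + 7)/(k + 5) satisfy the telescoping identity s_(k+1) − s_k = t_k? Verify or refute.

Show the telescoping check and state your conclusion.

s_(k+1) = (2*k + 9)/(k + 6)
s_(k+1) − s_k = 3/(k**2 + 11*k + 30)
(s_(k+1) − s_k) − t_k = 0

Valid — Δs_k = t_k.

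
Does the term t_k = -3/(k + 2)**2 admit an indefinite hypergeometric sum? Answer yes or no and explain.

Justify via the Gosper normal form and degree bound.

t_(k+1)/t_k = (k + 2)**2/(k + 3)**2.
A = k**2 + 4*k + 4, B = k**2 + 6*k + 9, C = 1.
Need (k**2 + 4*k + 4)·f(k+1) − (k**2 + 4*k + 4)·f(k) = 1.
Degrees (2,2,0) ⇒ d ≤ 0.
Generic f = c0 gives residual -1; -1 = 0 cannot hold, so t_k is not Gosper-summable.

No — t_k has no hypergeometric antidifference.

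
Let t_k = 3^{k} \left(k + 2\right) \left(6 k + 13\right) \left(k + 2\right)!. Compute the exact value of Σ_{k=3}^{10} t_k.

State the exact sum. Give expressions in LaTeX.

Step 1: r(k) = (k + 3)**2*(18*k + 57)/((k + 2)*(6*k + 13)).
So A=3*k + 9 and B=1, with C=k**2 + 25*k/6 + 13/3.
Key eq: (3*k + 9)·f(k+1) = (1)·f(k) + (k**2 + 25*k/6 + 13/3).
deg f ≤ 1 (via 1,0,2).
Solving with deg f ≤ 1: f(k) = (2*k + 1)/6.
So s_k = (B(k−1)f/C)·t_k = ((2*k + 1)/((k + 2)*(6*k + 13)))·t_k = 3**k*(2*k + 1)*factorial(k + 2).
Check: Δs_k = 3**k*(k + 2)*(6*k + 13)*factorial(k + 2). ✓
Σ_(k=3)^(10) t_k = s_(11) − s_(3) = 25371255234124800 − (22680) = 25371255234102120.

Σ = 25371255234102120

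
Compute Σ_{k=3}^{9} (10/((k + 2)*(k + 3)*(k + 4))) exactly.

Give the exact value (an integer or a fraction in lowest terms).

Σ = 7/52

Compute t_(k+1)/t_k: get (k + 2)/(k + 5).
Normal form (A,B,C) = (k + 2, k + 5, 1).
Key eq: (k + 2)·f(k+1) = (k + 4)·f(k) + (1).
d = 2 from the (1,1,0) case.
Solving with deg f ≤ 2: f(k) = k*(k + 5)/12.
So s_k = (B(k−1)f/C)·t_k = (k*(k + 4)*(k + 5)/12)·t_k = 5*k*(k + 5)/(6*(k + 2)*(k + 3)).
Check: Δs_k = 10/(k**3 + 9*k**2 + 26*k + 24). ✓
Evaluate s at k=10 and k=3: 125/156 and 2/3; difference 7/52.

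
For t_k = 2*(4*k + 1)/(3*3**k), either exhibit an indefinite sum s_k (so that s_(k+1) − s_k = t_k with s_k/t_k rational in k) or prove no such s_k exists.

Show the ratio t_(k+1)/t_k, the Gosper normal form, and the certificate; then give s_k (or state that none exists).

Compute t_(k+1)/t_k: get (4*k + 5)/(3*(4*k + 1)).
Factor: A=1/3; B=1; C=k + 1/4.
Set up (1/3)·f(k+1) − (1)·f(k) − (k + 1/4) = 0.
d = 1 from the (0,0,1) case.
Solve for f: f(k) = -3*(4*k + 3)/8 (degree 1 ≤ 1).
Certificate R = B(k−1)f/C = -3*(4*k + 3)/(2*(4*k + 1)) gives s_k = (-4*k - 3)/3**k.
Verify: 2*(4*k + 1)/(3*3**k) matches t_k.

s_k = (-4*k - 3)/3**k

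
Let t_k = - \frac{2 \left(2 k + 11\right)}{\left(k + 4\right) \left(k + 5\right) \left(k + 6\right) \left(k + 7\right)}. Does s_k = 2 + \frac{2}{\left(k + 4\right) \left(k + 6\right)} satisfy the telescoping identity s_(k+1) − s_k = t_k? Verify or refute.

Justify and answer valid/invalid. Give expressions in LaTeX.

s_(k+1) = 2 + 2/((k + 5)*(k + 7))
s_(k+1) − s_k = 2*(-2*k - 11)/(k**4 + 22*k**3 + 179*k**2 + 638*k + 840)
(s_(k+1) − s_k) − t_k = 0

valid (s_(k+1) − s_k reduces to t_k)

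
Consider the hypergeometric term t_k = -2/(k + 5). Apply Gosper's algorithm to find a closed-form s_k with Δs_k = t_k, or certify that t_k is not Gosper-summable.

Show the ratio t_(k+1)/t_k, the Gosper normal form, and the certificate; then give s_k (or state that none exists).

t_(k+1)/t_k = (k + 5)/(k + 6).
So A=k + 5 and B=k + 6, with C=1.
f must satisfy (k + 5)·f(k+1) − (k + 5)·f(k) = 1.
d = 0 from the (1,1,0) case.
Put f(k) = c0: A·f(k+1) − B(k−1)·f(k) − C = -1; need -1 = 0 — inconsistent ⇒ no f, not summable.

none (Gosper's algorithm certifies no s_k)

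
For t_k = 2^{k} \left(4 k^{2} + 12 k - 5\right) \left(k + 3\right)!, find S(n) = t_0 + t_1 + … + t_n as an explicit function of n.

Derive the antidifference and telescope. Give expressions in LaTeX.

S(n) = 4 \cdot 2^{n} n \left(n + 4\right)! - 2 \cdot 2^{n} \left(n + 4\right)! + 18

Compute t_(k+1)/t_k: get 2*(4*k**3 + 36*k**2 + 91*k + 44)/(4*k**2 + 12*k - 5).
So A=2*k + 8 and B=1, with C=k**2 + 3*k - 5/4.
Need (2*k + 8)·f(k+1) − (1)·f(k) = k**2 + 3*k - 5/4.
Bound: deg f ≤ 1.
Solve for f: f(k) = (2*k - 3)/4 (degree 1 ≤ 1).
R(k) = B(k−1)·f(k)/C(k) = (2*k - 3)/(4*k**2 + 12*k - 5); s_k = R·t_k = 2**k*(2*k - 3)*factorial(k + 3).
Verify: 2**k*(4*k**2 + 12*k - 5)*factorial(k + 3) matches t_k.
Telescope: S(n) = s_(n+1) − s_(0) = 2**(n + 1)*(2*n - 1)*factorial(n + 4) − (-18) = 4*2**n*n*factorial(n + 4) - 2*2**n*factorial(n + 4) + 18.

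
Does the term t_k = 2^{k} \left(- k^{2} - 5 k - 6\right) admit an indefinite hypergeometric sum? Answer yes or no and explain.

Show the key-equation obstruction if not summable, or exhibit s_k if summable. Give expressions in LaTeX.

The ratio is 2*(k + 4)/(k + 2).
So A=2 and B=1, with C=k**2 + 5*k + 6.
Solve (2)·f(k+1) − (1)·f(k) = k**2 + 5*k + 6.
d = 2 from the (0,0,2) case.
Solving with deg f ≤ 2: f(k) = k**2 + k + 2.
Then R = B(k−1)f/C = (k**2 + k + 2)/((k + 2)*(k + 3)), so s_k = R(k)·t_k = 2**k*(-k**2 - k - 2).
Check: Δs_k = 2**k*(-k**2 - 5*k - 6). ✓

Yes. s_k = 2^{k} \left(- k^{2} - k - 2\right).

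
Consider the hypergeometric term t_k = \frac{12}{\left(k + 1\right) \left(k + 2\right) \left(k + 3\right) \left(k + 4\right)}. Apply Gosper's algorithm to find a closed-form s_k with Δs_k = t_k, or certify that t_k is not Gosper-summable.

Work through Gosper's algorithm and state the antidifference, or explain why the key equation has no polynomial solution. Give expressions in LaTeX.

The ratio is (k + 1)/(k + 5).
Factor: A=k + 1; B=k + 5; C=1.
Need (k + 1)·f(k+1) − (k + 4)·f(k) = 1.
deg f ≤ 3 (via 1,1,0).
Coefficient equations give f(k) = k*(k**2 + 6*k + 11)/18.
Then R = B(k−1)f/C = k*(k + 4)*(k**2 + 6*k + 11)/18, so s_k = R(k)·t_k = 2*k*(k**2 + 6*k + 11)/(3*(k + 1)*(k + 2)*(k + 3)).
Δs = 12/(k**4 + 10*k**3 + 35*k**2 + 50*k + 24), as required.

s_k = \frac{2 k \left(k^{2} + 6 k + 11\right)}{3 \left(k + 1\right) \left(k + 2\right) \left(k + 3\right)}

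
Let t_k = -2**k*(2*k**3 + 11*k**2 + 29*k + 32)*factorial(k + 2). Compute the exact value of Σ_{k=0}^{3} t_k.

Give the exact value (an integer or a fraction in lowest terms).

The ratio is 2*(2*k**4 + 23*k**3 + 108*k**2 + 245*k + 222)/(2*k**3 + 11*k**2 + 29*k + 32).
A = 2*k + 6, B = 1, C = k**3 + 11*k**2/2 + 29*k/2 + 16.
Need (2*k + 6)·f(k+1) − (1)·f(k) = k**3 + 11*k**2/2 + 29*k/2 + 16.
From deg A=1, deg B=0, deg C=3: d=2.
Coefficient equations give f(k) = (k**2 + k + 4)/2.
Then R = B(k−1)f/C = (k**2 + k + 4)/(2*k**3 + 11*k**2 + 29*k + 32), so s_k = R(k)·t_k = -2**k*(k**2 + k + 4)*factorial(k + 2).
s_(k+1) − s_k = -2**k*(2*k**3 + 11*k**2 + 29*k + 32)*factorial(k + 2) = t_k.
Telescoping: Σ = s_(4) − s_(0) = -276480 − (-8) = -276472.

Σ = -276472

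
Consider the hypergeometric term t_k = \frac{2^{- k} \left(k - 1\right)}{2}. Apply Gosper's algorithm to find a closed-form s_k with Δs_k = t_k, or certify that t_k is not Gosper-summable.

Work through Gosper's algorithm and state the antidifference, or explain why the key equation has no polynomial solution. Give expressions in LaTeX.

s_k = - 2^{- k} k

t_(k+1)/t_k = k/(2*(k - 1)).
So A=1/2 and B=1, with C=k - 1.
Need (1/2)·f(k+1) − (1)·f(k) = k - 1.
deg f ≤ 1 (via 0,0,1).
Solve for f: f(k) = -2*k (degree 1 ≤ 1).
R(k) = B(k−1)·f(k)/C(k) = -2*k/(k - 1); s_k = R·t_k = -k/2**k.
Verify: (k - 1)/(2*2**k) matches t_k.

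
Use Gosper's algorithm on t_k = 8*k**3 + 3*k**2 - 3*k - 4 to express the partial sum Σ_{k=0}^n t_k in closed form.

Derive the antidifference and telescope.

S(n) = 2*n**4 + 5*n**3 + 2*n**2 - 5*n - 4

Step 1: r(k) = (8*k**3 + 27*k**2 + 27*k + 4)/(8*k**3 + 3*k**2 - 3*k - 4).
Gosper form: A/B · C(k+1)/C(k) with A=1, B=1, C=k**3 + 3*k**2/8 - 3*k/8 - 1/2.
Set up (1)·f(k+1) − (1)·f(k) − (k**3 + 3*k**2/8 - 3*k/8 - 1/2) = 0.
d = 4 from the (0,0,3) case.
Coefficient equations give f(k) = k*(k - 2)*(2*k**2 + k + 1)/8.
Get s_k = R·t_k = k*(2*k**3 - 3*k**2 - k - 2) with R(k) = B(k−1)f(k)/C(k) = k*(k - 2)*(2*k**2 + k + 1)/(8*k**3 + 3*k**2 - 3*k - 4).
s_(k+1) − s_k = 8*k**3 + 3*k**2 - 3*k - 4 = t_k.
Evaluate: s_(n+1) = 2*n**4 + 5*n**3 + 2*n**2 - 5*n - 4; subtract s_(0) = 0 ⇒ S(n) = 2*n**4 + 5*n**3 + 2*n**2 - 5*n - 4.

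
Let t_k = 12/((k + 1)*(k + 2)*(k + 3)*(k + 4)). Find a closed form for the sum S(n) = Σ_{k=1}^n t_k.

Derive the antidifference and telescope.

S(n) = n*(n**2 + 9*n + 26)/(6*(n**3 + 9*n**2 + 26*n + 24))

Compute t_(k+1)/t_k: get (k + 1)/(k + 5).
Take A(k)=k + 1, B(k)=k + 5, C(k)=1.
Key eq: (k + 1)·f(k+1) = (k + 4)·f(k) + (1).
Bound: deg f ≤ 3.
Match coefficients ⇒ f(k) = k*(k**2 + 6*k + 11)/18.
So s_k = (B(k−1)f/C)·t_k = (k*(k + 4)*(k**2 + 6*k + 11)/18)·t_k = 2*k*(k**2 + 6*k + 11)/(3*(k + 1)*(k + 2)*(k + 3)).
Δs = 12/(k**4 + 10*k**3 + 35*k**2 + 50*k + 24), as required.
Telescope: S(n) = s_(n+1) − s_(1) = 2*(n**3 + 9*n**2 + 26*n + 18)/(3*(n**3 + 9*n**2 + 26*n + 24)) − (1/2) = n*(n**2 + 9*n + 26)/(6*(n**3 + 9*n**2 + 26*n + 24)).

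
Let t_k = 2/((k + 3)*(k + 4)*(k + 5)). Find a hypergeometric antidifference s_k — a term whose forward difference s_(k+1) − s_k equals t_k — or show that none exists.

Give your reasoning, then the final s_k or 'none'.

s_k = k*(k + 7)/(12*(k + 3)*(k + 4))

Compute t_(k+1)/t_k: get (k + 3)/(k + 6).
Take A(k)=k + 3, B(k)=k + 6, C(k)=1.
Key eq: (k + 3)·f(k+1) = (k + 5)·f(k) + (1).
Degrees (1,1,0) ⇒ d ≤ 2.
Solve for f: f(k) = k*(k + 7)/24 (degree 2 ≤ 2).
Get s_k = R·t_k = k*(k + 7)/(12*(k + 3)*(k + 4)) with R(k) = B(k−1)f(k)/C(k) = k*(k + 5)*(k + 7)/24.
Δs = 2/(k**3 + 12*k**2 + 47*k + 60), as required.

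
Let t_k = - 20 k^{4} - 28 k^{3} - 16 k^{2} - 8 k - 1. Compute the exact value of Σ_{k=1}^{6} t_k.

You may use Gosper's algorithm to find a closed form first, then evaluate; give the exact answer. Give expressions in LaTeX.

Σ = -59478

Ratio r(k) = (20*k**4 + 108*k**3 + 220*k**2 + 204*k + 73)/(20*k**4 + 28*k**3 + 16*k**2 + 8*k + 1).
Factor: A=1; B=1; C=k**4 + 7*k**3/5 + 4*k**2/5 + 2*k/5 + 1/20.
Need (1)·f(k+1) − (1)·f(k) = k**4 + 7*k**3/5 + 4*k**2/5 + 2*k/5 + 1/20.
Degrees (0,0,4) ⇒ d ≤ 5.
Match coefficients ⇒ f(k) = k*(4*k**4 - 3*k**3 - 2*k**2 + 3*k - 1)/20.
R(k) = B(k−1)·f(k)/C(k) = k*(4*k**4 - 3*k**3 - 2*k**2 + 3*k - 1)/(20*k**4 + 28*k**3 + 16*k**2 + 8*k + 1); s_k = R·t_k = k*(-4*k**4 + 3*k**3 + 2*k**2 - 3*k + 1).
Verify: -20*k**4 - 28*k**3 - 16*k**2 - 8*k - 1 matches t_k.
Sum = s_(7) − s_(1); s_(7) = -59479, s_(1) = -1 ⇒ -59478.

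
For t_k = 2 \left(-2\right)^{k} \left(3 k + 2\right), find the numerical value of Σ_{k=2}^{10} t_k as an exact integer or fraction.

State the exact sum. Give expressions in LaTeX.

Compute t_(k+1)/t_k: get 2*(-3*k - 5)/(3*k + 2).
A = -2, B = 1, C = k + 2/3.
Key eq: (-2)·f(k+1) = (1)·f(k) + (k + 2/3).
d = 1 from the (0,0,1) case.
Solving with deg f ≤ 1: f(k) = -k/3.
R(k) = B(k−1)·f(k)/C(k) = -k/(3*k + 2); s_k = R·t_k = (-2)**(k + 1)*k.
Check: Δs_k = 2*(-2)**k*(3*k + 2). ✓
Σ_(k=2)^(10) t_k = s_(11) − s_(2) = 45056 − (-16) = 45072.

Σ = 45072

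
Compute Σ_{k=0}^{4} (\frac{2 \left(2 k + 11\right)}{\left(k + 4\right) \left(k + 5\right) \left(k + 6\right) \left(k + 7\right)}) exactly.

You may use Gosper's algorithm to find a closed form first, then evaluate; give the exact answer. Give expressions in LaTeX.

t_(k+1)/t_k = (k + 4)*(2*k + 13)/((k + 8)*(2*k + 11)).
A = k + 4, B = k + 8, C = k + 11/2.
f must satisfy (k + 4)·f(k+1) − (k + 7)·f(k) = k + 11/2.
From deg A=1, deg B=1, deg C=1: d=3.
Match coefficients ⇒ f(k) = k*(k + 5)*(k + 10)/48.
Then R = B(k−1)f/C = k*(k + 5)*(k + 7)*(k + 10)/(24*(2*k + 11)), so s_k = R(k)·t_k = k*(k + 10)/(12*(k**2 + 10*k + 24)).
Verify: 2*(2*k + 11)/(k**4 + 22*k**3 + 179*k**2 + 638*k + 840) matches t_k.
Σ_(k=0)^(4) t_k = s_(5) − s_(0) = 25/396 − (0) = 25/396.

Σ = 25/396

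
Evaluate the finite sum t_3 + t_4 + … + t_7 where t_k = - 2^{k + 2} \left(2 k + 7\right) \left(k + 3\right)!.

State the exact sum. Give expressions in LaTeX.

Σ = -40874780160

t_(k+1)/t_k = 2*(k + 4)*(2*k + 9)/(2*k + 7).
Factor: A=2*k + 8; B=1; C=k + 7/2.
Key eq: (2*k + 8)·f(k+1) = (1)·f(k) + (k + 7/2).
d = 0 from the (1,0,1) case.
Solve for f: f(k) = 1/2 (degree 0 ≤ 0).
Then R = B(k−1)f/C = 1/(2*k + 7), so s_k = R(k)·t_k = -2**(k + 2)*factorial(k + 3).
Δs = -2**(k + 2)*(2*k + 7)*factorial(k + 3), as required.
Evaluate s at k=8 and k=3: -40874803200 and -23040; difference -40874780160.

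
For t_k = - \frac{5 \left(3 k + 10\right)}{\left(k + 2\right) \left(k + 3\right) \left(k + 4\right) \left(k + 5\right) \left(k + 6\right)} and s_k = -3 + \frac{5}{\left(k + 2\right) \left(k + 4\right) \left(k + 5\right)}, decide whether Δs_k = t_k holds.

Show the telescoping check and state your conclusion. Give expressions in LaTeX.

valid; difference matches t_k

s_(k+1) = -3 + 5/((k + 3)*(k + 5)*(k + 6))
s_(k+1) − s_k = 5*(-3*k - 10)/(k**5 + 20*k**4 + 155*k**3 + 580*k**2 + 1044*k + 720)
(s_(k+1) − s_k) − t_k = 0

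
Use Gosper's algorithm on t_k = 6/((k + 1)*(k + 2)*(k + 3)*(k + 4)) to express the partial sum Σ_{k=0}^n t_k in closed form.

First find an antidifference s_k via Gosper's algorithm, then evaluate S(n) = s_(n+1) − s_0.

S(n) = (n**3 + 9*n**2 + 26*n + 18)/(3*(n**3 + 9*n**2 + 26*n + 24))

Ratio r(k) = (k + 1)/(k + 5).
Take A(k)=k + 1, B(k)=k + 5, C(k)=1.
f must satisfy (k + 1)·f(k+1) − (k + 4)·f(k) = 1.
From deg A=1, deg B=1, deg C=0: d=3.
A polynomial solution: f(k) = k*(k**2 + 6*k + 11)/18.
Certificate R = B(k−1)f/C = k*(k + 4)*(k**2 + 6*k + 11)/18 gives s_k = k*(k**2 + 6*k + 11)/(3*(k + 1)*(k + 2)*(k + 3)).
Δs = 6/(k**4 + 10*k**3 + 35*k**2 + 50*k + 24), as required.
Telescope: S(n) = s_(n+1) − s_(0) = (n**3 + 9*n**2 + 26*n + 18)/(3*(n**3 + 9*n**2 + 26*n + 24)) − (0) = (n**3 + 9*n**2 + 26*n + 18)/(3*(n**3 + 9*n**2 + 26*n + 24)).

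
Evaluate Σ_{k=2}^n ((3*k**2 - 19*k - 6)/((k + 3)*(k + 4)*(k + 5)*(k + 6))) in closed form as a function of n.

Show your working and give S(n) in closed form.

S(n) = (8*n**3 - 195*n**2 - 143*n + 330)/(105*(n**3 + 15*n**2 + 74*n + 120))

t_(k+1)/t_k = (k + 3)*(19*k - 3*(k + 1)**2 + 25)/((k + 7)*(-3*k**2 + 19*k + 6)).
So A=k + 3 and B=k + 7, with C=k**2 - 19*k/3 - 2.
Key eq: (k + 3)·f(k+1) = (k + 6)·f(k) + (k**2 - 19*k/3 - 2).
d = 3 from the (1,1,2) case.
A polynomial solution: f(k) = k*(k**2 - 78*k + 17)/90.
Then R = B(k−1)f/C = k*(k + 6)*(k**2 - 78*k + 17)/(30*(3*k**2 - 19*k - 6)), so s_k = R(k)·t_k = k*(k**2 - 78*k + 17)/(30*(k + 3)*(k + 4)*(k + 5)).
Verify: (3*k**2 - 19*k - 6)/(k**4 + 18*k**3 + 119*k**2 + 342*k + 360) matches t_k.
Evaluate: s_(n+1) = (n**3 - 75*n**2 - 136*n - 60)/(30*(n**3 + 15*n**2 + 74*n + 120)); subtract s_(2) = -3/70 ⇒ S(n) = (8*n**3 - 195*n**2 - 143*n + 330)/(105*(n**3 + 15*n**2 + 74*n + 120)).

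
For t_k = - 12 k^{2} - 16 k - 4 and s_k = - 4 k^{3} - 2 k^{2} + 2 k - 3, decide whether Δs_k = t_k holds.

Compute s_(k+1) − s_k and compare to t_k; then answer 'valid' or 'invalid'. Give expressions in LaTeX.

s_(k+1) = -4*k**3 - 14*k**2 - 14*k - 7
s_(k+1) − s_k = -12*k**2 - 16*k - 4
(s_(k+1) − s_k) − t_k = 0

valid; difference matches t_k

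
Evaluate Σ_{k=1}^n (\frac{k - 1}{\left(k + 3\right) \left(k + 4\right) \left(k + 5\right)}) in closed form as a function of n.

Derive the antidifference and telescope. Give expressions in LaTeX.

t_(k+1)/t_k = k*(k + 3)/((k - 1)*(k + 6)).
Factor: A=k + 3; B=k + 6; C=k - 1.
Need (k + 3)·f(k+1) − (k + 5)·f(k) = k - 1.
d = 2 from the (1,1,1) case.
A polynomial solution: f(k) = k*(k - 5)/12.
Then R = B(k−1)f/C = k*(k - 5)*(k + 5)/(12*(k - 1)), so s_k = R(k)·t_k = k*(k - 5)/(12*(k + 3)*(k + 4)).
Verify: (k - 1)/(k**3 + 12*k**2 + 47*k + 60) matches t_k.
s_(n+1) = (n**2 - 3*n - 4)/(12*(n**2 + 9*n + 20)) and s_(1) = -1/60, so S(n) = n*(n - 1)/(10*(n**2 + 9*n + 20)).

S(n) = \frac{n \left(n - 1\right)}{10 \left(n^{2} + 9 n + 20\right)}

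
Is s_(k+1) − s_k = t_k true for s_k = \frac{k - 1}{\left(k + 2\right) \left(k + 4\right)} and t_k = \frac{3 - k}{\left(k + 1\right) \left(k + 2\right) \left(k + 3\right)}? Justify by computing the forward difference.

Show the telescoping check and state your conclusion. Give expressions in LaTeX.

Invalid: residual \frac{3 \left(2 k^{2} + 3 k - 15\right)}{k^{5} + 15 k^{4} + 85 k^{3} + 225 k^{2} + 274 k + 120} ≠ 0.

s_(k+1) = k/((k + 3)*(k + 5))
s_(k+1) − s_k = (-k**2 + k + 15)/(k**4 + 14*k**3 + 71*k**2 + 154*k + 120)
(s_(k+1) − s_k) − t_k = 3*(2*k**2 + 3*k - 15)/(k**5 + 15*k**4 + 85*k**3 + 225*k**2 + 274*k + 120)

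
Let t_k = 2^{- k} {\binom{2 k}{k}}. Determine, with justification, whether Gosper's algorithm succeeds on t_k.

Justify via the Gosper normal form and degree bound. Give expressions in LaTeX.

No; the degree bound rules out any f.

Compute t_(k+1)/t_k: get (2*k + 1)/(k + 1).
Normal form (A,B,C) = (2*k + 1, k + 1, 1).
Key eq: (2*k + 1)·f(k+1) = (k)·f(k) + (1).
Bound: deg f ≤ -1.
d = -1 < 0 ⇒ no nonzero polynomial f; not summable.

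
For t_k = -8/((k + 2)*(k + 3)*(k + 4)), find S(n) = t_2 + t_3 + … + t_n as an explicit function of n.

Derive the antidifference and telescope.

S(n) = (-n**2 - 7*n + 8)/(5*(n**2 + 7*n + 12))

Step 1: r(k) = (k + 2)/(k + 5).
So A=k + 2 and B=k + 5, with C=1.
Key eq: (k + 2)·f(k+1) = (k + 4)·f(k) + (1).
From deg A=1, deg B=1, deg C=0: d=2.
Coefficient equations give f(k) = k*(k + 5)/12.
Then R = B(k−1)f/C = k*(k + 4)*(k + 5)/12, so s_k = R(k)·t_k = 2*k*(-k - 5)/(3*(k + 2)*(k + 3)).
Verify: -8/(k**3 + 9*k**2 + 26*k + 24) matches t_k.
s_(n+1) = 2*(-n**2 - 7*n - 6)/(3*(n**2 + 7*n + 12)) and s_(2) = -7/15, so S(n) = (-n**2 - 7*n + 8)/(5*(n**2 + 7*n + 12)).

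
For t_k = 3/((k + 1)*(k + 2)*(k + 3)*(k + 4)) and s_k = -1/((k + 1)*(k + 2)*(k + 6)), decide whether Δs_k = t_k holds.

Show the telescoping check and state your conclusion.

s_(k+1) = -1/((k + 2)*(k + 3)*(k + 7))
s_(k+1) − s_k = 3*(k + 5)/(k**5 + 19*k**4 + 131*k**3 + 401*k**2 + 540*k + 252)
(s_(k+1) − s_k) − t_k = 6*(-2*k - 11)/(k**6 + 23*k**5 + 207*k**4 + 925*k**3 + 2144*k**2 + 2412*k + 1008)

Invalid: residual 6*(-2*k - 11)/(k**6 + 23*k**5 + 207*k**4 + 925*k**3 + 2144*k**2 + 2412*k + 1008) ≠ 0.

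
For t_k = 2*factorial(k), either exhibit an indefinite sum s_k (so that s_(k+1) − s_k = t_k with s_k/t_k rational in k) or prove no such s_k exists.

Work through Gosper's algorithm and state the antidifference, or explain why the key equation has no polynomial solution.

Compute t_(k+1)/t_k: get k + 1.
Factor: A=k + 1; B=1; C=1.
f must satisfy (k + 1)·f(k+1) − (1)·f(k) = 1.
Degrees (1,0,0) ⇒ d ≤ -1.
deg f ≤ -1 is impossible — no certificate.

not Gosper-summable; s_k does not exist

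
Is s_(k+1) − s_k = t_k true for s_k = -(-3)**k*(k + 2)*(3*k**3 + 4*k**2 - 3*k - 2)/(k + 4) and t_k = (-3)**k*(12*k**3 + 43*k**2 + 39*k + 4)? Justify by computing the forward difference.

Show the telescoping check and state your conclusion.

Invalid: residual (-3)**k*(-24*k**4 - 188*k**3 - 430*k**2 - 314*k - 28)/(k**2 + 9*k + 20) ≠ 0.

s_(k+1) = 3*(-3)**k*(3*k**4 + 22*k**3 + 53*k**2 + 44*k + 6)/(k + 5)
s_(k+1) − s_k = (-3)**k*(12*k**5 + 127*k**4 + 478*k**3 + 785*k**2 + 502*k + 52)/(k**2 + 9*k + 20)
(s_(k+1) − s_k) − t_k = (-3)**k*(-24*k**4 - 188*k**3 - 430*k**2 - 314*k - 28)/(k**2 + 9*k + 20)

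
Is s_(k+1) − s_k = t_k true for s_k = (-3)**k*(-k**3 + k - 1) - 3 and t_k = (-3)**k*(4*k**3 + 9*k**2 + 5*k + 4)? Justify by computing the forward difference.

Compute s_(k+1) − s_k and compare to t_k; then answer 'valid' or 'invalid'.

s_(k+1) = -3*(-3)**k*(k - (k + 1)**3) - 3
s_(k+1) − s_k = (-3)**k*(k**3 - 4*k + 3*(k + 1)**3 + 1)
(s_(k+1) − s_k) − t_k = 0

Valid: the claim telescopes to t_k.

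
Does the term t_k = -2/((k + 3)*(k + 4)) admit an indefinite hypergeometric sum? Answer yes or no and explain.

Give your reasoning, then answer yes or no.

Ratio r(k) = (k + 3)/(k + 5).
So A=k + 3 and B=k + 5, with C=1.
Solve (k + 3)·f(k+1) − (k + 4)·f(k) = 1.
From deg A=1, deg B=1, deg C=0: d=1.
Coefficient equations give f(k) = k/3.
Get s_k = R·t_k = -2*k/(3*k + 9) with R(k) = B(k−1)f(k)/C(k) = k*(k + 4)/3.
s_(k+1) − s_k = -2/(k**2 + 7*k + 12) = t_k.

Yes. s_k = -2*k/(3*k + 9).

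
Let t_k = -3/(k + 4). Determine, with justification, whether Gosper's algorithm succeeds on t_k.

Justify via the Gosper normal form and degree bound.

t_(k+1)/t_k = (k + 4)/(k + 5).
Factor: A=k + 4; B=k + 5; C=1.
Need (k + 4)·f(k+1) − (k + 4)·f(k) = 1.
d = 0 from the (1,1,0) case.
Write f(k) = c0. Then LHS − RHS = -1, requiring -1 = 0: contradictory. No certificate.

No — t_k has no hypergeometric antidifference.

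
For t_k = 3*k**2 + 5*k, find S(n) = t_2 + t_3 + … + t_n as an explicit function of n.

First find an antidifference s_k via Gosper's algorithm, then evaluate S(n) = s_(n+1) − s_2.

Ratio r(k) = (3*k**2 + 11*k + 8)/(k*(3*k + 5)).
So A=1 and B=1, with C=k**2 + 5*k/3.
f must satisfy (1)·f(k+1) − (1)·f(k) = k**2 + 5*k/3.
From deg A=0, deg B=0, deg C=2: d=3.
Solve for f: f(k) = k*(k - 1)*(k + 2)/3 (degree 3 ≤ 3).
Then R = B(k−1)f/C = (k - 1)*(k + 2)/(3*k + 5), so s_k = R(k)·t_k = k*(k**2 + k - 2).
Check: Δs_k = k*(3*k + 5). ✓
Telescope: S(n) = s_(n+1) − s_(2) = n*(n**2 + 4*n + 3) − (8) = n**3 + 4*n**2 + 3*n - 8.

S(n) = n**3 + 4*n**2 + 3*n - 8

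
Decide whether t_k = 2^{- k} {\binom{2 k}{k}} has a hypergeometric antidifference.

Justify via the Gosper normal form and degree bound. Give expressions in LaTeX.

No — t_k has no hypergeometric antidifference.

t_(k+1)/t_k = (2*k + 1)/(k + 1).
Normal form (A,B,C) = (2*k + 1, k + 1, 1).
Set up (2*k + 1)·f(k+1) − (k)·f(k) − (1) = 0.
Degrees (1,1,0) ⇒ d ≤ -1.
Bound -1 < 0, so the key equation has no polynomial solution.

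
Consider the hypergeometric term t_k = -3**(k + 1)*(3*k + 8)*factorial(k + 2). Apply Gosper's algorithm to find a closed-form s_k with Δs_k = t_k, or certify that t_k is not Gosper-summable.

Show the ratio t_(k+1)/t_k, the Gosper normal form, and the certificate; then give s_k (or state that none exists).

The ratio is 3*(k + 3)*(3*k + 11)/(3*k + 8).
Factor: A=3*k + 9; B=1; C=k + 8/3.
Solve (3*k + 9)·f(k+1) − (1)·f(k) = k + 8/3.
deg f ≤ 0 (via 1,0,1).
Coefficient equations give f(k) = 1/3.
Get s_k = R·t_k = -3**(k + 1)*factorial(k + 2) with R(k) = B(k−1)f(k)/C(k) = 1/(3*k + 8).
Check: Δs_k = -3**(k + 1)*(3*k + 8)*factorial(k + 2). ✓

s_k = -3**(k + 1)*factorial(k + 2)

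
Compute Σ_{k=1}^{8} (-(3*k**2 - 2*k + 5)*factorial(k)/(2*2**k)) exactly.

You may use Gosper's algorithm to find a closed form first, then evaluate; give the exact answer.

Step 1: r(k) = (k + 1)*(-2*k + 3*(k + 1)**2 + 3)/(2*(3*k**2 - 2*k + 5)).
Take A(k)=k/2 + 1/2, B(k)=1, C(k)=k**2 - 2*k/3 + 5/3.
Solve (k/2 + 1/2)·f(k+1) − (1)·f(k) = k**2 - 2*k/3 + 5/3.
Bound: deg f ≤ 1.
A polynomial solution: f(k) = 2*(3*k - 2)/3.
So s_k = (B(k−1)f/C)·t_k = (2*(3*k - 2)/(3*k**2 - 2*k + 5))·t_k = -(3*k - 2)*factorial(k)/2**k.
Check: Δs_k = -(3*k**2 - 2*k + 5)*factorial(k)/(2*2**k). ✓
Telescoping: Σ = s_(9) − s_(1) = -70875/4 − (-1/2) = -70873/4.

Σ = -70873/4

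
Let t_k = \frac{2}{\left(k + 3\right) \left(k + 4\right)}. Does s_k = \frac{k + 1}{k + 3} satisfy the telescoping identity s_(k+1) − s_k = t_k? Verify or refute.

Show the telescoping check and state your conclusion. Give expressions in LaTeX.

valid; difference matches t_k

s_(k+1) = (k + 2)/(k + 4)
s_(k+1) − s_k = 2/(k**2 + 7*k + 12)
(s_(k+1) − s_k) − t_k = 0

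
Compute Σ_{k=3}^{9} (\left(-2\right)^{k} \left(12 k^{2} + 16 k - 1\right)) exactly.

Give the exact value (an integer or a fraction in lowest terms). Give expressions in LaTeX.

Compute t_(k+1)/t_k: get 2*(-12*k**2 - 40*k - 27)/(12*k**2 + 16*k - 1).
Normal form (A,B,C) = (-2, 1, k**2 + 4*k/3 - 1/12).
Set up (-2)·f(k+1) − (1)·f(k) − (k**2 + 4*k/3 - 1/12) = 0.
Degrees (0,0,2) ⇒ d ≤ 2.
Solving with deg f ≤ 2: f(k) = -(4*k**2 - 3)/12.
R(k) = B(k−1)·f(k)/C(k) = -(4*k**2 - 3)/(12*k**2 + 16*k - 1); s_k = R·t_k = (-2)**k*(3 - 4*k**2).
Check: Δs_k = (-2)**k*(12*k**2 + 16*k - 1). ✓
Telescoping: Σ = s_(10) − s_(3) = -406528 − (264) = -406792.

Σ = -406792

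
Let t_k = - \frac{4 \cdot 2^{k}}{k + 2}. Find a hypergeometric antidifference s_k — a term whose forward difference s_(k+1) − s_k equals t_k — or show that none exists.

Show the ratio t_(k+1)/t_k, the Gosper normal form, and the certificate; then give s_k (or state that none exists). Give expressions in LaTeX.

Step 1: r(k) = 2*(k + 2)/(k + 3).
Normal form (A,B,C) = (2*k + 4, k + 3, 1).
Key eq: (2*k + 4)·f(k+1) = (k + 2)·f(k) + (1).
From deg A=1, deg B=1, deg C=0: d=-1.
deg f ≤ -1 is impossible — no certificate.

not Gosper-summable; s_k does not exist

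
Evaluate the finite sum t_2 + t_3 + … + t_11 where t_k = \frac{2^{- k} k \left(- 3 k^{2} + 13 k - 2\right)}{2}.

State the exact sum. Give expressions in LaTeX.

Σ = -5869/2048

Step 1: r(k) = (3*k**3 - 4*k**2 - 15*k - 8)/(2*k*(3*k**2 - 13*k + 2)).
Take A(k)=1/2, B(k)=1, C(k)=k**3 - 13*k**2/3 + 2*k/3.
Set up (1/2)·f(k+1) − (1)·f(k) − (k**3 - 13*k**2/3 + 2*k/3) = 0.
deg f ≤ 3 (via 0,0,3).
Match coefficients ⇒ f(k) = -2*(3*k**3 - 4*k**2 + 3*k + 2)/3.
Get s_k = R·t_k = (3*k**3 - 4*k**2 + 3*k + 2)/2**k with R(k) = B(k−1)f(k)/C(k) = -2*(3*k**3 - 4*k**2 + 3*k + 2)/(k*(3*k**2 - 13*k + 2)).
Δs = k*(-3*k**2 + 13*k - 2)/(2*2**k), as required.
Sum = s_(12) − s_(2); s_(12) = 2323/2048, s_(2) = 4 ⇒ -5869/2048.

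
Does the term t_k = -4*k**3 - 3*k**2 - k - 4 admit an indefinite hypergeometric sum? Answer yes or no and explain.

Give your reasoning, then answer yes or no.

Yes. s_k = k*(-k**3 + k**2 - 4).

Compute t_(k+1)/t_k: get (4*k**3 + 15*k**2 + 19*k + 12)/(4*k**3 + 3*k**2 + k + 4).
So A=1 and B=1, with C=k**3 + 3*k**2/4 + k/4 + 1.
Solve (1)·f(k+1) − (1)·f(k) = k**3 + 3*k**2/4 + k/4 + 1.
deg f ≤ 4 (via 0,0,3).
Match coefficients ⇒ f(k) = k*(k**3 - k**2 + 4)/4.
R(k) = B(k−1)·f(k)/C(k) = k*(k**3 - k**2 + 4)/(4*k**3 + 3*k**2 + k + 4); s_k = R·t_k = k*(-k**3 + k**2 - 4).
Verify: -4*k**3 - 3*k**2 - k - 4 matches t_k.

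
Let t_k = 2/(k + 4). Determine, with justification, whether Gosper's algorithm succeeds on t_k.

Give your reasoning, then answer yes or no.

No. Not Gosper-summable.

Ratio r(k) = (k + 4)/(k + 5).
Take A(k)=k + 4, B(k)=k + 5, C(k)=1.
Solve (k + 4)·f(k+1) − (k + 4)·f(k) = 1.
d = 0 from the (1,1,0) case.
Generic f = c0 gives residual -1; -1 = 0 cannot hold, so t_k is not Gosper-summable.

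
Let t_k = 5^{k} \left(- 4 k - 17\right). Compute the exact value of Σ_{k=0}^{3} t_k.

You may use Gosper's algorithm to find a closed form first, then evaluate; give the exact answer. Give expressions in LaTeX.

Σ = -4372

t_(k+1)/t_k = 5*(4*k + 21)/(4*k + 17).
Take A(k)=5, B(k)=1, C(k)=k + 17/4.
Need (5)·f(k+1) − (1)·f(k) = k + 17/4.
Bound: deg f ≤ 1.
A polynomial solution: f(k) = (k + 3)/4.
Certificate R = B(k−1)f/C = (k + 3)/(4*k + 17) gives s_k = 5**k*(-k - 3).
Verify: 5**k*(-4*k - 17) matches t_k.
Evaluate s at k=4 and k=0: -4375 and -3; difference -4372.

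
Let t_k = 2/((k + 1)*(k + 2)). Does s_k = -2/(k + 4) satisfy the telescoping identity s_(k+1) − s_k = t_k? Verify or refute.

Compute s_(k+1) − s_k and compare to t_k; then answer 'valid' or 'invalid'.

Invalid: residual 12*(-k - 3)/(k**4 + 12*k**3 + 49*k**2 + 78*k + 40) ≠ 0.

s_(k+1) = -2/(k + 5)
s_(k+1) − s_k = 2/((k + 4)*(k + 5))
(s_(k+1) − s_k) − t_k = 12*(-k - 3)/(k**4 + 12*k**3 + 49*k**2 + 78*k + 40)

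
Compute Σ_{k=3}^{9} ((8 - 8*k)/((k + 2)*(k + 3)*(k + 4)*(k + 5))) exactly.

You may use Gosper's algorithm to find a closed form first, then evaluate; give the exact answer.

Σ = -53/1365

The ratio is k*(k + 2)/((k - 1)*(k + 6)).
Factor: A=k + 2; B=k + 6; C=k - 1.
Set up (k + 2)·f(k+1) − (k + 5)·f(k) − (k - 1) = 0.
Bound: deg f ≤ 3.
Match coefficients ⇒ f(k) = -k/2.
Then R = B(k−1)f/C = -k*(k + 5)/(2*(k - 1)), so s_k = R(k)·t_k = 4*k/((k + 2)*(k + 3)*(k + 4)).
s_(k+1) − s_k = 8*(1 - k)/(k**4 + 14*k**3 + 71*k**2 + 154*k + 120) = t_k.
Sum = s_(10) − s_(3); s_(10) = 5/273, s_(3) = 2/35 ⇒ -53/1365.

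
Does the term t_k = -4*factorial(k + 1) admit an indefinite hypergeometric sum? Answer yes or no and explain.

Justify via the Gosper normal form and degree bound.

r(k) = k + 2 after simplifying.
Take A(k)=k + 2, B(k)=1, C(k)=1.
Set up (k + 2)·f(k+1) − (1)·f(k) − (1) = 0.
Bound: deg f ≤ -1.
Bound -1 < 0, so the key equation has no polynomial solution.

No. Not Gosper-summable.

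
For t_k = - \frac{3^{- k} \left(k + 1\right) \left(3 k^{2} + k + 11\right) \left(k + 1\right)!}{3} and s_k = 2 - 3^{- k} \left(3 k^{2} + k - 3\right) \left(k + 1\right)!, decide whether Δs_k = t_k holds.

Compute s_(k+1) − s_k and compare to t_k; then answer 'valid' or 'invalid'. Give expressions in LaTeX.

valid (s_(k+1) − s_k reduces to t_k)

s_(k+1) = -3**(-k - 1)*(k + 3*(k + 1)**2 - 2)*factorial(k + 2) + 2
s_(k+1) − s_k = -(k + 1)*(3*k**2 + k + 11)*factorial(k + 1)/(3*3**k)
(s_(k+1) − s_k) − t_k = 0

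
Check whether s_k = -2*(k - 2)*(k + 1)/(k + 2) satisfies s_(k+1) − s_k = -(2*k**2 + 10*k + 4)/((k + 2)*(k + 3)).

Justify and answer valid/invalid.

s_(k+1) = -2*(k - 1)*(k + 2)/(k + 3)
s_(k+1) − s_k = 2*(-k**2 - 5*k - 2)/(k**2 + 5*k + 6)
(s_(k+1) − s_k) − t_k = 0

Valid: the claim telescopes to t_k.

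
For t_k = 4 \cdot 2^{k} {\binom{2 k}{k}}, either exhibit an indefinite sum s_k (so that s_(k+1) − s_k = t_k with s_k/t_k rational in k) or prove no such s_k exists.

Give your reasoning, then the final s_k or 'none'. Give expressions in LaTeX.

none (Gosper's algorithm certifies no s_k)

Step 1: r(k) = 4*(2*k + 1)/(k + 1).
Normal form (A,B,C) = (8*k + 4, k + 1, 1).
Need (8*k + 4)·f(k+1) − (k)·f(k) = 1.
d = -1 from the (1,1,0) case.
Bound -1 < 0, so the key equation has no polynomial solution.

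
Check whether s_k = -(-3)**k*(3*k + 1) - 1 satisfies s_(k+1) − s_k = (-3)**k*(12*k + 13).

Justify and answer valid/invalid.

valid (s_(k+1) − s_k reduces to t_k)

s_(k+1) = 3*(-3)**k*(3*k + 4) - 1
s_(k+1) − s_k = (-3)**k*(12*k + 13)
(s_(k+1) − s_k) − t_k = 0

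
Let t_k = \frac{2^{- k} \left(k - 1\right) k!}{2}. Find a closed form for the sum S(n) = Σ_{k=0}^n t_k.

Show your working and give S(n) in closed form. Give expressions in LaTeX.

S(n) = 2^{- n - 1} \left(- 2^{n + 1} + n n! + n!\right)

t_(k+1)/t_k = k*(k + 1)/(2*(k - 1)).
Factor: A=k/2 + 1/2; B=1; C=k - 1.
f must satisfy (k/2 + 1/2)·f(k+1) − (1)·f(k) = k - 1.
deg f ≤ 0 (via 1,0,1).
Coefficient equations give f(k) = 2.
So s_k = (B(k−1)f/C)·t_k = (2/(k - 1))·t_k = factorial(k)/2**k.
Check: Δs_k = (k - 1)*factorial(k)/(2*2**k). ✓
Telescope: S(n) = s_(n+1) − s_(0) = 2**(-n - 1)*factorial(n + 1) − (1) = 2**(-n - 1)*(-2**(n + 1) + n*factorial(n) + factorial(n)).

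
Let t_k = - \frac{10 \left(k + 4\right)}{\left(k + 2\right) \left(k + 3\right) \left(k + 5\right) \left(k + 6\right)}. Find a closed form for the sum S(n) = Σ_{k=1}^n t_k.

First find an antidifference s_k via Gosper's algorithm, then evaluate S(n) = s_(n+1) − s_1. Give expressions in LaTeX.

Step 1: r(k) = (k + 2)*(k + 5)**2/((k + 4)**2*(k + 7)).
Take A(k)=k + 2, B(k)=k + 7, C(k)=k**2 + 8*k + 16.
Key eq: (k + 2)·f(k+1) = (k + 6)·f(k) + (k**2 + 8*k + 16).
deg f ≤ 4 (via 1,1,2).
A polynomial solution: f(k) = k*(k + 3)*(k + 4)*(k + 7)/20.
Then R = B(k−1)f/C = k*(k + 3)*(k + 6)*(k + 7)/(20*(k + 4)), so s_k = R(k)·t_k = k*(-k - 7)/(2*(k**2 + 7*k + 10)).
Verify: 10*(-k - 4)/(k**4 + 16*k**3 + 91*k**2 + 216*k + 180) matches t_k.
s_(n+1) = (-n**2 - 9*n - 8)/(2*(n**2 + 9*n + 18)) and s_(1) = -2/9, so S(n) = 5*n*(-n - 9)/(18*(n**2 + 9*n + 18)).

S(n) = \frac{5 n \left(- n - 9\right)}{18 \left(n^{2} + 9 n + 18\right)}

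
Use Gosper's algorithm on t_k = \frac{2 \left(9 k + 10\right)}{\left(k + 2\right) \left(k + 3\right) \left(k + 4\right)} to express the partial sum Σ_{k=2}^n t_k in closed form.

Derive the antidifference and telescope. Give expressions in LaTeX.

t_(k+1)/t_k = (k + 2)*(9*k + 19)/((k + 5)*(9*k + 10)).
Factor: A=k + 2; B=k + 5; C=k + 10/9.
f must satisfy (k + 2)·f(k+1) − (k + 4)·f(k) = k + 10/9.
From deg A=1, deg B=1, deg C=1: d=2.
Match coefficients ⇒ f(k) = k*(7*k + 8)/27.
Certificate R = B(k−1)f/C = k*(k + 4)*(7*k + 8)/(3*(9*k + 10)) gives s_k = 2*k*(7*k + 8)/(3*(k + 2)*(k + 3)).
Check: Δs_k = 2*(9*k + 10)/(k**3 + 9*k**2 + 26*k + 24). ✓
s_(n+1) = 2*(7*n**2 + 22*n + 15)/(3*(n**2 + 7*n + 12)) and s_(2) = 22/15, so S(n) = 2*(8*n**2 + 11*n - 19)/(5*(n**2 + 7*n + 12)).

S(n) = \frac{2 \left(8 n^{2} + 11 n - 19\right)}{5 \left(n^{2} + 7 n + 12\right)}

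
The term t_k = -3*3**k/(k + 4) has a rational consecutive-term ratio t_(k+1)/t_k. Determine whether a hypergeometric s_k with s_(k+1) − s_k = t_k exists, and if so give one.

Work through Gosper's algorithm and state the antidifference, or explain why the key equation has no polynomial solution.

none — t_k is not Gosper-summable

r(k) = 3*(k + 4)/(k + 5) after simplifying.
Gosper form: A/B · C(k+1)/C(k) with A=3*k + 12, B=k + 5, C=1.
Set up (3*k + 12)·f(k+1) − (k + 4)·f(k) − (1) = 0.
deg f ≤ -1 (via 1,1,0).
Bound -1 < 0, so the key equation has no polynomial solution.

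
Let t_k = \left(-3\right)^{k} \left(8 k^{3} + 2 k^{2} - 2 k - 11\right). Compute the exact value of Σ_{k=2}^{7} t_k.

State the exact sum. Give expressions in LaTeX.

The ratio is 3*(-8*k**3 - 26*k**2 - 26*k + 3)/(8*k**3 + 2*k**2 - 2*k - 11).
Normal form (A,B,C) = (-3, 1, k**3 + k**2/4 - k/4 - 11/8).
Solve (-3)·f(k+1) − (1)·f(k) = k**3 + k**2/4 - k/4 - 11/8.
Degrees (0,0,3) ⇒ d ≤ 3.
Solving with deg f ≤ 3: f(k) = -(k - 2)*(2*k**2 + 1)/8.
R(k) = B(k−1)·f(k)/C(k) = -(k - 2)*(2*k**2 + 1)/(8*k**3 + 2*k**2 - 2*k - 11); s_k = R·t_k = (-3)**k*(-2*k**3 + 4*k**2 - k + 2).
Verify: (-3)**k*(8*k**3 + 2*k**2 - 2*k - 11) matches t_k.
Telescoping: Σ = s_(8) − s_(2) = -5078214 − (0) = -5078214.

Σ = -5078214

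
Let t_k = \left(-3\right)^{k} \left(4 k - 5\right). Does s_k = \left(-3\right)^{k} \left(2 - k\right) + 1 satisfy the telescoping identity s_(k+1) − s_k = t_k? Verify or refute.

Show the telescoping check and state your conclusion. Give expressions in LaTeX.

Valid: the claim telescopes to t_k.

s_(k+1) = (-3)**(k + 1)*(1 - k) + 1
s_(k+1) − s_k = (-3)**k*(4*k - 5)
(s_(k+1) − s_k) − t_k = 0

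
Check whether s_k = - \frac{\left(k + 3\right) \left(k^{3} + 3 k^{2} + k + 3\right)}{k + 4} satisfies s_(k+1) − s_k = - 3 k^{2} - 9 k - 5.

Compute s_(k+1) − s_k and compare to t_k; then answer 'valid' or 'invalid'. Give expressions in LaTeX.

s_(k+1) = -(k + 4)*(k + (k + 1)**3 + 3*(k + 1)**2 + 4)/(k + 5)
s_(k+1) − s_k = (-3*k**4 - 34*k**3 - 128*k**2 - 185*k - 83)/(k**2 + 9*k + 20)
(s_(k+1) − s_k) − t_k = (2*k**3 + 18*k**2 + 40*k + 17)/(k**2 + 9*k + 20)

Invalid: residual \frac{2 k^{3} + 18 k^{2} + 40 k + 17}{k^{2} + 9 k + 20} ≠ 0.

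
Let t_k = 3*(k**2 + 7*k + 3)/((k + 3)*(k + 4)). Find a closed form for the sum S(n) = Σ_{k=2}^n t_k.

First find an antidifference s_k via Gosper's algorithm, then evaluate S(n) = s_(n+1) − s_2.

S(n) = 3*(5*n**2 + 6*n - 11)/(5*(n + 4))

The ratio is (k + 3)*(7*k + (k + 1)**2 + 10)/((k + 5)*(k**2 + 7*k + 3)).
Gosper form: A/B · C(k+1)/C(k) with A=k + 3, B=k + 5, C=k**2 + 7*k + 3.
Key eq: (k + 3)·f(k+1) = (k + 4)·f(k) + (k**2 + 7*k + 3).
Bound: deg f ≤ 2.
Solving with deg f ≤ 2: f(k) = k**2.
Get s_k = R·t_k = 3*k**2/(k + 3) with R(k) = B(k−1)f(k)/C(k) = k**2*(k + 4)/(k**2 + 7*k + 3).
s_(k+1) − s_k = 3*(k**2 + 7*k + 3)/(k**2 + 7*k + 12) = t_k.
Evaluate: s_(n+1) = 3*(n**2 + 2*n + 1)/(n + 4); subtract s_(2) = 12/5 ⇒ S(n) = 3*(5*n**2 + 6*n - 11)/(5*(n + 4)).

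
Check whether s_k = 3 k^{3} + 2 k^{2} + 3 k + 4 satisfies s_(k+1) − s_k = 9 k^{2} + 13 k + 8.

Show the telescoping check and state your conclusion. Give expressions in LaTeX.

valid (s_(k+1) − s_k reduces to t_k)

s_(k+1) = 3*k**3 + 11*k**2 + 16*k + 12
s_(k+1) − s_k = 9*k**2 + 13*k + 8
(s_(k+1) − s_k) − t_k = 0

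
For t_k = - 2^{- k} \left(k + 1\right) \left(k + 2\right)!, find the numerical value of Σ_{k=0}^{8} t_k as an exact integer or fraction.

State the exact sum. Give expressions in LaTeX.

The ratio is (k + 2)*(k + 3)/(2*(k + 1)).
Factor: A=k/2 + 3/2; B=1; C=k + 1.
f must satisfy (k/2 + 3/2)·f(k+1) − (1)·f(k) = k + 1.
deg f ≤ 0 (via 1,0,1).
Coefficient equations give f(k) = 2.
R(k) = B(k−1)·f(k)/C(k) = 2/(k + 1); s_k = R·t_k = -2**(1 - k)*factorial(k + 2).
s_(k+1) − s_k = -(k + 1)*factorial(k + 2)/2**k = t_k.
Sum = s_(9) − s_(0); s_(9) = -155925, s_(0) = -4 ⇒ -155921.

Σ = -155921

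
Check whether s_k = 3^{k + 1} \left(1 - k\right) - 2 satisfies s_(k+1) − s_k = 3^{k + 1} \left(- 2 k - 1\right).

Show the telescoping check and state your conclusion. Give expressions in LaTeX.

valid (s_(k+1) − s_k reduces to t_k)

s_(k+1) = -9*3**k*k - 2
s_(k+1) − s_k = 3**(k + 1)*(-2*k - 1)
(s_(k+1) − s_k) − t_k = 0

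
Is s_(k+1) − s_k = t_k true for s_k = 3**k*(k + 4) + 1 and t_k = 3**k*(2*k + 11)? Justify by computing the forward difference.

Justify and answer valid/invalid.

Valid: the claim telescopes to t_k.

s_(k+1) = 3**(k + 1)*(k + 5) + 1
s_(k+1) − s_k = 3**k*(2*k + 11)
(s_(k+1) − s_k) − t_k = 0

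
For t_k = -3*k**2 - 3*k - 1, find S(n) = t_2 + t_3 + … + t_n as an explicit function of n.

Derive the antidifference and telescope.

The ratio is (3*k**2 + 9*k + 7)/(3*k**2 + 3*k + 1).
A = 1, B = 1, C = k**2 + k + 1/3.
Set up (1)·f(k+1) − (1)·f(k) − (k**2 + k + 1/3) = 0.
d = 3 from the (0,0,2) case.
A polynomial solution: f(k) = k**3/3.
Get s_k = R·t_k = -k**3 with R(k) = B(k−1)f(k)/C(k) = k**3/(3*k**2 + 3*k + 1).
Check: Δs_k = k**3 - (k + 1)**3. ✓
Σ_(k=2)^n t_k = s_(n+1) − s_(2) = (-n**3 - 3*n**2 - 3*n - 1) − (-8), i.e. -n**3 - 3*n**2 - 3*n + 7.

S(n) = -n**3 - 3*n**2 - 3*n + 7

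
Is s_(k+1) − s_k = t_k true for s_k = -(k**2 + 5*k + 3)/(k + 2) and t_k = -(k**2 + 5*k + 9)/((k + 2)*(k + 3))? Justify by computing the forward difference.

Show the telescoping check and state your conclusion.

s_(k+1) = (-k**2 - 7*k - 9)/(k + 3)
s_(k+1) − s_k = (-k**2 - 5*k - 9)/(k**2 + 5*k + 6)
(s_(k+1) − s_k) − t_k = 0

Valid — Δs_k = t_k.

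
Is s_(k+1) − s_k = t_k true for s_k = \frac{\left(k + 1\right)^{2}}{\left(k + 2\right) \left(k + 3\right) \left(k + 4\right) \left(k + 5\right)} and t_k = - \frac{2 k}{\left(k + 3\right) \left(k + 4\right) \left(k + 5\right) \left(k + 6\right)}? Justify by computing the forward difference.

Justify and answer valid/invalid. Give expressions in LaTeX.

s_(k+1) = (k + 2)**2/((k + 3)*(k + 4)*(k + 5)*(k + 6))
s_(k+1) − s_k = (-(k + 1)**2*(k + 6) + (k + 2)**3)/((k + 2)*(k + 3)*(k + 4)*(k + 5)*(k + 6))
(s_(k+1) − s_k) − t_k = (3*k + 2)/(k**5 + 20*k**4 + 155*k**3 + 580*k**2 + 1044*k + 720)

Invalid: residual \frac{3 k + 2}{k^{5} + 20 k^{4} + 155 k^{3} + 580 k^{2} + 1044 k + 720} ≠ 0.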